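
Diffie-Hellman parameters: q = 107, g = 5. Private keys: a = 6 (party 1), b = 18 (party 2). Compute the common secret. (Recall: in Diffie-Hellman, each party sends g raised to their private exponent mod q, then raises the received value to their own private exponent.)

Party 1 sends A = g^a mod q = 5^6 mod 107.
5^1 ≡ 5 (mod 107)
5^2 = (5^1)^2 ≡ 5^2 = 25 ≡ 25 (mod 107)
5^4 = (5^2)^2 ≡ 25^2 = 625 ≡ 90 (mod 107)
5^6 = 5^4 · 5^2 ≡ 90 · 25 ≡ 3 (mod 107).
So A = 3. Party 2 then computes K = A^b mod q = 3^18 mod 107.
3^1 ≡ 3 (mod 107)
3^2 = (3^1)^2 ≡ 3^2 = 9 ≡ 9 (mod 107)
3^4 = (3^2)^2 ≡ 9^2 = 81 ≡ 81 (mod 107)
3^8 = (3^4)^2 ≡ 81^2 = 6561 ≡ 34 (mod 107)
3^16 = (3^8)^2 ≡ 34^2 = 1156 ≡ 86 (mod 107)
3^18 = 3^16 · 3^2 ≡ 86 · 9 ≡ 25 (mod 107).

25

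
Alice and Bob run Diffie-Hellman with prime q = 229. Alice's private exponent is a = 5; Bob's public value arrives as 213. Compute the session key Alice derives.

15

Shared key K = 213^5 mod 229.
213^1 ≡ 213 (mod 229)
213^2 = (213^1)^2 ≡ 213^2 = 45369 ≡ 27 (mod 229)
213^4 = (213^2)^2 ≡ 27^2 = 729 ≡ 42 (mod 229)
213^5 = 213^4 · 213^1 ≡ 42 · 213 ≡ 15 (mod 229).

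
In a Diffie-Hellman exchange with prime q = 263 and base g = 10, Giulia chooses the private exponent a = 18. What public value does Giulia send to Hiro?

204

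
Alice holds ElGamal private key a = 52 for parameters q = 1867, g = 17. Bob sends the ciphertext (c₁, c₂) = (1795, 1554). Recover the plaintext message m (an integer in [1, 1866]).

Shared mask s = c₁^a mod q = 1795^52 mod 1867.
1795^1 ≡ 1795 (mod 1867)
1795^2 = (1795^1)^2 ≡ 1795^2 = 3222025 ≡ 1450 (mod 1867)
1795^4 = (1795^2)^2 ≡ 1450^2 = 2102500 ≡ 258 (mod 1867)
1795^8 = (1795^4)^2 ≡ 258^2 = 66564 ≡ 1219 (mod 1867)
1795^16 = (1795^8)^2 ≡ 1219^2 = 1485961 ≡ 1696 (mod 1867)
1795^32 = (1795^16)^2 ≡ 1696^2 = 2876416 ≡ 1236 (mod 1867)
1795^52 = 1795^32 · 1795^16 · 1795^4 ≡ 1236 · 1696 · 258 ≡ 1488 (mod 1867).
So s = 1488; s⁻¹ ≡ 1000 (mod 1867).
m = c₂ · s⁻¹ mod 1867 = 1554 · 1000 mod 1867 = 656.

656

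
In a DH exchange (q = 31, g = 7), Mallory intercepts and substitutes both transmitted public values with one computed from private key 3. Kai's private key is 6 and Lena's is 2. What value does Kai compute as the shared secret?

2

Kai receives Mallory's public value M = 7^3 mod 31 instead of the honest one.
7^1 ≡ 7 (mod 31)
7^2 = (7^1)^2 ≡ 7^2 = 49 ≡ 18 (mod 31)
7^3 = 7^2 · 7^1 ≡ 18 · 7 ≡ 2 (mod 31).
So M = 2. Kai computes K = M^6 mod 31.
2^1 ≡ 2 (mod 31)
2^2 = (2^1)^2 ≡ 2^2 = 4 ≡ 4 (mod 31)
2^4 = (2^2)^2 ≡ 4^2 = 16 ≡ 16 (mod 31)
2^6 = 2^4 · 2^2 ≡ 16 · 4 ≡ 2 (mod 31).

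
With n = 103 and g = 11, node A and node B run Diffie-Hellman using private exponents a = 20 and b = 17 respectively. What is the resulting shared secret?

56

Node A sends A = g^a mod n = 11^20 mod 103.
11^1 ≡ 11 (mod 103)
11^2 = (11^1)^2 ≡ 11^2 = 121 ≡ 18 (mod 103)
11^4 = (11^2)^2 ≡ 18^2 = 324 ≡ 15 (mod 103)
11^8 = (11^4)^2 ≡ 15^2 = 225 ≡ 19 (mod 103)
11^16 = (11^8)^2 ≡ 19^2 = 361 ≡ 52 (mod 103)
11^20 = 11^16 · 11^4 ≡ 52 · 15 ≡ 59 (mod 103).
So A = 59. Node B then computes K = A^b mod n = 59^17 mod 103.
59^1 ≡ 59 (mod 103)
59^2 = (59^1)^2 ≡ 59^2 = 3481 ≡ 82 (mod 103)
59^4 = (59^2)^2 ≡ 82^2 = 6724 ≡ 29 (mod 103)
59^8 = (59^4)^2 ≡ 29^2 = 841 ≡ 17 (mod 103)
59^16 = (59^8)^2 ≡ 17^2 = 289 ≡ 83 (mod 103)
59^17 = 59^16 · 59^1 ≡ 83 · 59 ≡ 56 (mod 103).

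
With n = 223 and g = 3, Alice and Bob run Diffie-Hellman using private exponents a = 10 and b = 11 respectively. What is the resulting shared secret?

Bob sends B = g^b mod n = 3^11 mod 223.
3^1 ≡ 3 (mod 223)
3^2 = (3^1)^2 ≡ 3^2 = 9 ≡ 9 (mod 223)
3^4 = (3^2)^2 ≡ 9^2 = 81 ≡ 81 (mod 223)
3^8 = (3^4)^2 ≡ 81^2 = 6561 ≡ 94 (mod 223)
3^11 = 3^8 · 3^2 · 3^1 ≡ 94 · 9 · 3 ≡ 85 (mod 223).
So B = 85. Alice then computes K = B^a mod n = 85^10 mod 223.
85^1 ≡ 85 (mod 223)
85^2 = (85^1)^2 ≡ 85^2 = 7225 ≡ 89 (mod 223)
85^4 = (85^2)^2 ≡ 89^2 = 7921 ≡ 116 (mod 223)
85^8 = (85^4)^2 ≡ 116^2 = 13456 ≡ 76 (mod 223)
85^10 = 85^8 · 85^2 ≡ 76 · 89 ≡ 74 (mod 223).

74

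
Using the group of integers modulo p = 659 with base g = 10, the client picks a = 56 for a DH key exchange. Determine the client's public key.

531

Public value = 10^{56} \pmod{659}.
10^1 ≡ 10 (mod 659)
10^2 = (10^1)^2 ≡ 10^2 = 100 ≡ 100 (mod 659)
10^4 = (10^2)^2 ≡ 100^2 = 10000 ≡ 115 (mod 659)
10^8 = (10^4)^2 ≡ 115^2 = 13225 ≡ 45 (mod 659)
10^16 = (10^8)^2 ≡ 45^2 = 2025 ≡ 48 (mod 659)
10^32 = (10^16)^2 ≡ 48^2 = 2304 ≡ 327 (mod 659)
10^56 = 10^32 · 10^16 · 10^8 ≡ 327 · 48 · 45 ≡ 531 (mod 659).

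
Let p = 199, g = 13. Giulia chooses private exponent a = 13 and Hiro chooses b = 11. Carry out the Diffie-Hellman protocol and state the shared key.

178

Hiro sends B = g^b mod p = 13^11 mod 199.
13^1 ≡ 13 (mod 199)
13^2 = (13^1)^2 ≡ 13^2 = 169 ≡ 169 (mod 199)
13^4 = (13^2)^2 ≡ 169^2 = 28561 ≡ 104 (mod 199)
13^8 = (13^4)^2 ≡ 104^2 = 10816 ≡ 70 (mod 199)
13^11 = 13^8 · 13^2 · 13^1 ≡ 70 · 169 · 13 ≡ 162 (mod 199).
So B = 162. Giulia then computes K = B^a mod p = 162^13 mod 199.
162^1 ≡ 162 (mod 199)
162^2 = (162^1)^2 ≡ 162^2 = 26244 ≡ 175 (mod 199)
162^4 = (162^2)^2 ≡ 175^2 = 30625 ≡ 178 (mod 199)
162^8 = (162^4)^2 ≡ 178^2 = 31684 ≡ 43 (mod 199)
162^13 = 162^8 · 162^4 · 162^1 ≡ 43 · 178 · 162 ≡ 178 (mod 199).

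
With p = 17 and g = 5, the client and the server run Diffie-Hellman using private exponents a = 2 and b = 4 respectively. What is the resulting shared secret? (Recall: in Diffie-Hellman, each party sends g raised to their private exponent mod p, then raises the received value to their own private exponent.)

The server sends B = g^b mod p = 5^4 mod 17.
5^1 ≡ 5 (mod 17)
5^2 = (5^1)^2 ≡ 5^2 = 25 ≡ 8 (mod 17)
5^4 = (5^2)^2 ≡ 8^2 = 64 ≡ 13 (mod 17)
So B = 13. The client then computes K = B^a mod p = 13^2 mod 17.
13^1 ≡ 13 (mod 17)
13^2 = (13^1)^2 ≡ 13^2 = 169 ≡ 16 (mod 17)

16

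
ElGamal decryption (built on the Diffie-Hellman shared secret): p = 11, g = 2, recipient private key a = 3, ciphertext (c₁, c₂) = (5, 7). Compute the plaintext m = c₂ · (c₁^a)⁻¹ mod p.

Shared mask s = c₁^a mod p = 5^3 mod 11.
5^1 ≡ 5 (mod 11)
5^2 = (5^1)^2 ≡ 5^2 = 25 ≡ 3 (mod 11)
5^3 = 5^2 · 5^1 ≡ 3 · 5 ≡ 4 (mod 11).
So s = 4; s⁻¹ ≡ 3 (mod 11).
m = c₂ · s⁻¹ mod 11 = 7 · 3 mod 11 = 10.

10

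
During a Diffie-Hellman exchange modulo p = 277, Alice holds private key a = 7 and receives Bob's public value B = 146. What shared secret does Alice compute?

Shared key K = 146^7 mod 277.
146^1 ≡ 146 (mod 277)
146^2 = (146^1)^2 ≡ 146^2 = 21316 ≡ 264 (mod 277)
146^4 = (146^2)^2 ≡ 264^2 = 69696 ≡ 169 (mod 277)
146^7 = 146^4 · 146^2 · 146^1 ≡ 169 · 264 · 146 ≡ 4 (mod 277).

4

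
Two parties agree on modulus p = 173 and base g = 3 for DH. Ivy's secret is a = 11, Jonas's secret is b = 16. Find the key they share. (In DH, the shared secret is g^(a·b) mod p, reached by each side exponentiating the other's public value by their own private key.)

81

Ivy sends A = g^a mod p = 3^11 mod 173.
3^1 ≡ 3 (mod 173)
3^2 = (3^1)^2 ≡ 3^2 = 9 ≡ 9 (mod 173)
3^4 = (3^2)^2 ≡ 9^2 = 81 ≡ 81 (mod 173)
3^8 = (3^4)^2 ≡ 81^2 = 6561 ≡ 160 (mod 173)
3^11 = 3^8 · 3^2 · 3^1 ≡ 160 · 9 · 3 ≡ 168 (mod 173).
So A = 168. Jonas then computes K = A^b mod p = 168^16 mod 173.
168^1 ≡ 168 (mod 173)
168^2 = (168^1)^2 ≡ 168^2 = 28224 ≡ 25 (mod 173)
168^4 = (168^2)^2 ≡ 25^2 = 625 ≡ 106 (mod 173)
168^8 = (168^4)^2 ≡ 106^2 = 11236 ≡ 164 (mod 173)
168^16 = (168^8)^2 ≡ 164^2 = 26896 ≡ 81 (mod 173)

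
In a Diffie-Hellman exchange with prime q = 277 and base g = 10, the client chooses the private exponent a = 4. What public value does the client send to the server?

28

Public value = 10^4 (mod 277).
10^1 ≡ 10 (mod 277)
10^2 = (10^1)^2 ≡ 10^2 = 100 ≡ 100 (mod 277)
10^4 = (10^2)^2 ≡ 100^2 = 10000 ≡ 28 (mod 277)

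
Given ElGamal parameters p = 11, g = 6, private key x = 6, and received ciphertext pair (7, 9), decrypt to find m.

5

Shared mask s = c₁^x mod p = 7^6 mod 11.
7^1 ≡ 7 (mod 11)
7^2 = (7^1)^2 ≡ 7^2 = 49 ≡ 5 (mod 11)
7^4 = (7^2)^2 ≡ 5^2 = 25 ≡ 3 (mod 11)
7^6 = 7^4 · 7^2 ≡ 3 · 5 ≡ 4 (mod 11).
So s = 4; s⁻¹ ≡ 3 (mod 11).
m = c₂ · s⁻¹ mod 11 = 9 · 3 mod 11 = 5.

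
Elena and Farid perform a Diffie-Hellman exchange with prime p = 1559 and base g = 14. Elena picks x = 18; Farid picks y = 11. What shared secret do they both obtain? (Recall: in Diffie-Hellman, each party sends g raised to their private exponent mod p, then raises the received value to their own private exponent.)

Farid sends B = g^y mod p = 14^11 mod 1559.
14^1 ≡ 14 (mod 1559)
14^2 = (14^1)^2 ≡ 14^2 = 196 ≡ 196 (mod 1559)
14^4 = (14^2)^2 ≡ 196^2 = 38416 ≡ 1000 (mod 1559)
14^8 = (14^4)^2 ≡ 1000^2 = 1000000 ≡ 681 (mod 1559)
14^11 = 14^8 · 14^2 · 14^1 ≡ 681 · 196 · 14 ≡ 982 (mod 1559).
So B = 982. Elena then computes K = B^x mod p = 982^18 mod 1559.
982^1 ≡ 982 (mod 1559)
982^2 = (982^1)^2 ≡ 982^2 = 964324 ≡ 862 (mod 1559)
982^4 = (982^2)^2 ≡ 862^2 = 743044 ≡ 960 (mod 1559)
982^8 = (982^4)^2 ≡ 960^2 = 921600 ≡ 231 (mod 1559)
982^16 = (982^8)^2 ≡ 231^2 = 53361 ≡ 355 (mod 1559)
982^18 = 982^16 · 982^2 ≡ 355 · 862 ≡ 446 (mod 1559).

446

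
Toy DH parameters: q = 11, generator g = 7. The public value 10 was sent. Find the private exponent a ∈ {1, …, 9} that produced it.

Try successive powers of 7 modulo 11:
7^1 ≡ 7
7^2 ≡ 5
7^3 ≡ 2
7^4 ≡ 3
7^5 ≡ 10
Found: a = 5.

5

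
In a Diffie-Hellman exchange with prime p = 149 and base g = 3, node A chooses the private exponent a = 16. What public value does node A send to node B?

25

Public value = 3^16 mod 149.
3^1 ≡ 3 (mod 149)
3^2 = (3^1)^2 ≡ 3^2 = 9 ≡ 9 (mod 149)
3^4 = (3^2)^2 ≡ 9^2 = 81 ≡ 81 (mod 149)
3^8 = (3^4)^2 ≡ 81^2 = 6561 ≡ 5 (mod 149)
3^16 = (3^8)^2 ≡ 5^2 = 25 ≡ 25 (mod 149)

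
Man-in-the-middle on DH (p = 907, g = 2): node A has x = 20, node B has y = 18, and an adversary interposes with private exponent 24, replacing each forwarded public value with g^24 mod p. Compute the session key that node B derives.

880

Node B receives an adversary's public value M = 2^24 mod 907 instead of the honest one.
2^1 ≡ 2 (mod 907)
2^2 = (2^1)^2 ≡ 2^2 = 4 ≡ 4 (mod 907)
2^4 = (2^2)^2 ≡ 4^2 = 16 ≡ 16 (mod 907)
2^8 = (2^4)^2 ≡ 16^2 = 256 ≡ 256 (mod 907)
2^16 = (2^8)^2 ≡ 256^2 = 65536 ≡ 232 (mod 907)
2^24 = 2^16 · 2^8 ≡ 232 · 256 ≡ 437 (mod 907).
So M = 437. Node B computes K = M^18 mod 907.
437^1 ≡ 437 (mod 907)
437^2 = (437^1)^2 ≡ 437^2 = 190969 ≡ 499 (mod 907)
437^4 = (437^2)^2 ≡ 499^2 = 249001 ≡ 483 (mod 907)
437^8 = (437^4)^2 ≡ 483^2 = 233289 ≡ 190 (mod 907)
437^16 = (437^8)^2 ≡ 190^2 = 36100 ≡ 727 (mod 907)
437^18 = 437^16 · 437^2 ≡ 727 · 499 ≡ 880 (mod 907).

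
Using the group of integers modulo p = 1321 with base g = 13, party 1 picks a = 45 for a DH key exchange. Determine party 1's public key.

356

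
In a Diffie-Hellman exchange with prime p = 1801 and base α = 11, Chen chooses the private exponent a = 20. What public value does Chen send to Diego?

Public value = 11^20 mod 1801.
11^1 ≡ 11 (mod 1801)
11^2 = (11^1)^2 ≡ 11^2 = 121 ≡ 121 (mod 1801)
11^4 = (11^2)^2 ≡ 121^2 = 14641 ≡ 233 (mod 1801)
11^8 = (11^4)^2 ≡ 233^2 = 54289 ≡ 259 (mod 1801)
11^16 = (11^8)^2 ≡ 259^2 = 67081 ≡ 444 (mod 1801)
11^20 = 11^16 · 11^4 ≡ 444 · 233 ≡ 795 (mod 1801).

795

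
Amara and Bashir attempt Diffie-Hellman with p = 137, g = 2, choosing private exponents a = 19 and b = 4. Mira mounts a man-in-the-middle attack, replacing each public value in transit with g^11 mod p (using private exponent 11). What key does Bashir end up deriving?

Bashir receives Mira's public value M = 2^11 mod 137 instead of the honest one.
2^1 ≡ 2 (mod 137)
2^2 = (2^1)^2 ≡ 2^2 = 4 ≡ 4 (mod 137)
2^4 = (2^2)^2 ≡ 4^2 = 16 ≡ 16 (mod 137)
2^8 = (2^4)^2 ≡ 16^2 = 256 ≡ 119 (mod 137)
2^11 = 2^8 · 2^2 · 2^1 ≡ 119 · 4 · 2 ≡ 130 (mod 137).
So M = 130. Bashir computes K = M^4 mod 137.
130^1 ≡ 130 (mod 137)
130^2 = (130^1)^2 ≡ 130^2 = 16900 ≡ 49 (mod 137)
130^4 = (130^2)^2 ≡ 49^2 = 2401 ≡ 72 (mod 137)

72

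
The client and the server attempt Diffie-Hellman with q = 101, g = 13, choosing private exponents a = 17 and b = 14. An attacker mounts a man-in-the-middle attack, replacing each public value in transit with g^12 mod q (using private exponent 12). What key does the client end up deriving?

79

The client receives an attacker's public value M = 13^12 mod 101 instead of the honest one.
13^1 ≡ 13 (mod 101)
13^2 = (13^1)^2 ≡ 13^2 = 169 ≡ 68 (mod 101)
13^4 = (13^2)^2 ≡ 68^2 = 4624 ≡ 79 (mod 101)
13^8 = (13^4)^2 ≡ 79^2 = 6241 ≡ 80 (mod 101)
13^12 = 13^8 · 13^4 ≡ 80 · 79 ≡ 58 (mod 101).
So M = 58. The client computes K = M^17 mod 101.
58^1 ≡ 58 (mod 101)
58^2 = (58^1)^2 ≡ 58^2 = 3364 ≡ 31 (mod 101)
58^4 = (58^2)^2 ≡ 31^2 = 961 ≡ 52 (mod 101)
58^8 = (58^4)^2 ≡ 52^2 = 2704 ≡ 78 (mod 101)
58^16 = (58^8)^2 ≡ 78^2 = 6084 ≡ 24 (mod 101)
58^17 = 58^16 · 58^1 ≡ 24 · 58 ≡ 79 (mod 101).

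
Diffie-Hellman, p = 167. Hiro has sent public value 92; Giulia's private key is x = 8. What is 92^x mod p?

65

Shared key K = 92^8 mod 167.
92^1 ≡ 92 (mod 167)
92^2 = (92^1)^2 ≡ 92^2 = 8464 ≡ 114 (mod 167)
92^4 = (92^2)^2 ≡ 114^2 = 12996 ≡ 137 (mod 167)
92^8 = (92^4)^2 ≡ 137^2 = 18769 ≡ 65 (mod 167)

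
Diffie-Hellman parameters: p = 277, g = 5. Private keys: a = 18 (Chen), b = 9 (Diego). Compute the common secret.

102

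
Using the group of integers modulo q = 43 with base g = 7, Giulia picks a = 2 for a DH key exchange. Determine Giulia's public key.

Public value = 7^2 mod 43.
7^1 ≡ 7 (mod 43)
7^2 = (7^1)^2 ≡ 7^2 = 49 ≡ 6 (mod 43)

6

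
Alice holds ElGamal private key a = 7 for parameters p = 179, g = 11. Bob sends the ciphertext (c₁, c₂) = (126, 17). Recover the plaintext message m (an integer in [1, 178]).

Shared mask s = c₁^a mod p = 126^7 mod 179.
126^1 ≡ 126 (mod 179)
126^2 = (126^1)^2 ≡ 126^2 = 15876 ≡ 124 (mod 179)
126^4 = (126^2)^2 ≡ 124^2 = 15376 ≡ 161 (mod 179)
126^7 = 126^4 · 126^2 · 126^1 ≡ 161 · 124 · 126 ≡ 156 (mod 179).
So s = 156; s⁻¹ ≡ 70 (mod 179).
m = c₂ · s⁻¹ mod 179 = 17 · 70 mod 179 = 116.

116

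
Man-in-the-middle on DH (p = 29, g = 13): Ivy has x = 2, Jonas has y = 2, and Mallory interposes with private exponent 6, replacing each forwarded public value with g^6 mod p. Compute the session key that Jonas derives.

Jonas receives Mallory's public value M = 13^6 mod 29 instead of the honest one.
13^1 ≡ 13 (mod 29)
13^2 = (13^1)^2 ≡ 13^2 = 169 ≡ 24 (mod 29)
13^4 = (13^2)^2 ≡ 24^2 = 576 ≡ 25 (mod 29)
13^6 = 13^4 · 13^2 ≡ 25 · 24 ≡ 20 (mod 29).
So M = 20. Jonas computes K = M^2 mod 29.
20^1 ≡ 20 (mod 29)
20^2 = (20^1)^2 ≡ 20^2 = 400 ≡ 23 (mod 29)

23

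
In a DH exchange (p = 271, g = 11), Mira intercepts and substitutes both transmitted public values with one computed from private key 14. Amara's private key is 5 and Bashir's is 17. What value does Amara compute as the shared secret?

Amara receives Mira's public value M = 11^14 mod 271 instead of the honest one.
11^1 ≡ 11 (mod 271)
11^2 = (11^1)^2 ≡ 11^2 = 121 ≡ 121 (mod 271)
11^4 = (11^2)^2 ≡ 121^2 = 14641 ≡ 7 (mod 271)
11^8 = (11^4)^2 ≡ 7^2 = 49 ≡ 49 (mod 271)
11^14 = 11^8 · 11^4 · 11^2 ≡ 49 · 7 · 121 ≡ 40 (mod 271).
So M = 40. Amara computes K = M^5 mod 271.
40^1 ≡ 40 (mod 271)
40^2 = (40^1)^2 ≡ 40^2 = 1600 ≡ 245 (mod 271)
40^4 = (40^2)^2 ≡ 245^2 = 60025 ≡ 134 (mod 271)
40^5 = 40^4 · 40^1 ≡ 134 · 40 ≡ 211 (mod 271).

211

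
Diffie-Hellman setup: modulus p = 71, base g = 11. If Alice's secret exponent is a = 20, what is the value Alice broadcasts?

30

Public value = 11^20 mod 71.
11^1 ≡ 11 (mod 71)
11^2 = (11^1)^2 ≡ 11^2 = 121 ≡ 50 (mod 71)
11^4 = (11^2)^2 ≡ 50^2 = 2500 ≡ 15 (mod 71)
11^8 = (11^4)^2 ≡ 15^2 = 225 ≡ 12 (mod 71)
11^16 = (11^8)^2 ≡ 12^2 = 144 ≡ 2 (mod 71)
11^20 = 11^16 · 11^4 ≡ 2 · 15 ≡ 30 (mod 71).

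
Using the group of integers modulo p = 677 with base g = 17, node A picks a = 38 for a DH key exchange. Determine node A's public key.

655

Public value = 17^{38} \pmod{677}.
17^1 ≡ 17 (mod 677)
17^2 = (17^1)^2 ≡ 17^2 = 289 ≡ 289 (mod 677)
17^4 = (17^2)^2 ≡ 289^2 = 83521 ≡ 250 (mod 677)
17^8 = (17^4)^2 ≡ 250^2 = 62500 ≡ 216 (mod 677)
17^16 = (17^8)^2 ≡ 216^2 = 46656 ≡ 620 (mod 677)
17^32 = (17^16)^2 ≡ 620^2 = 384400 ≡ 541 (mod 677)
17^38 = 17^32 · 17^4 · 17^2 ≡ 541 · 250 · 289 ≡ 655 (mod 677).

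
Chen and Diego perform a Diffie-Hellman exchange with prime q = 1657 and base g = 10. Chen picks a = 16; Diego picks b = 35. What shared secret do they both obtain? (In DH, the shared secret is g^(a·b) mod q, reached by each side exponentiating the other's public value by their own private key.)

Chen sends A = g^a mod q = 10^16 mod 1657.
10^1 ≡ 10 (mod 1657)
10^2 = (10^1)^2 ≡ 10^2 = 100 ≡ 100 (mod 1657)
10^4 = (10^2)^2 ≡ 100^2 = 10000 ≡ 58 (mod 1657)
10^8 = (10^4)^2 ≡ 58^2 = 3364 ≡ 50 (mod 1657)
10^16 = (10^8)^2 ≡ 50^2 = 2500 ≡ 843 (mod 1657)
So A = 843. Diego then computes K = A^b mod q = 843^35 mod 1657.
843^1 ≡ 843 (mod 1657)
843^2 = (843^1)^2 ≡ 843^2 = 710649 ≡ 1453 (mod 1657)
843^4 = (843^2)^2 ≡ 1453^2 = 2111209 ≡ 191 (mod 1657)
843^8 = (843^4)^2 ≡ 191^2 = 36481 ≡ 27 (mod 1657)
843^16 = (843^8)^2 ≡ 27^2 = 729 ≡ 729 (mod 1657)
843^32 = (843^16)^2 ≡ 729^2 = 531441 ≡ 1201 (mod 1657)
843^35 = 843^32 · 843^2 · 843^1 ≡ 1201 · 1453 · 843 ≡ 50 (mod 1657).

50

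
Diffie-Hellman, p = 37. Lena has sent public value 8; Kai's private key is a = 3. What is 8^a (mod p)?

31

Shared key K = 8^3 mod 37.
8^1 ≡ 8 (mod 37)
8^2 = (8^1)^2 ≡ 8^2 = 64 ≡ 27 (mod 37)
8^3 = 8^2 · 8^1 ≡ 27 · 8 ≡ 31 (mod 37).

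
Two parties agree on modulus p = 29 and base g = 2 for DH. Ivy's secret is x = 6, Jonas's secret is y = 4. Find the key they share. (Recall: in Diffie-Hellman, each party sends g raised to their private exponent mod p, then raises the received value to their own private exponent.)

20

Jonas sends B = g^y mod p = 2^4 mod 29.
2^1 ≡ 2 (mod 29)
2^2 = (2^1)^2 ≡ 2^2 = 4 ≡ 4 (mod 29)
2^4 = (2^2)^2 ≡ 4^2 = 16 ≡ 16 (mod 29)
So B = 16. Ivy then computes K = B^x mod p = 16^6 mod 29.
16^1 ≡ 16 (mod 29)
16^2 = (16^1)^2 ≡ 16^2 = 256 ≡ 24 (mod 29)
16^4 = (16^2)^2 ≡ 24^2 = 576 ≡ 25 (mod 29)
16^6 = 16^4 · 16^2 ≡ 25 · 24 ≡ 20 (mod 29).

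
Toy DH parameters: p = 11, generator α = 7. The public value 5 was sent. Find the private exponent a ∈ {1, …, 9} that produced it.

Try successive powers of 7 modulo 11:
7^1 ≡ 7
7^2 ≡ 5
Found: a = 2.

2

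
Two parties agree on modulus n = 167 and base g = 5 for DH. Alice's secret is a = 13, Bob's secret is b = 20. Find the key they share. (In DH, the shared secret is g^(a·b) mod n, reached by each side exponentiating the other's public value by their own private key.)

3

Alice sends A = g^a mod n = 5^13 mod 167.
5^1 ≡ 5 (mod 167)
5^2 = (5^1)^2 ≡ 5^2 = 25 ≡ 25 (mod 167)
5^4 = (5^2)^2 ≡ 25^2 = 625 ≡ 124 (mod 167)
5^8 = (5^4)^2 ≡ 124^2 = 15376 ≡ 12 (mod 167)
5^13 = 5^8 · 5^4 · 5^1 ≡ 12 · 124 · 5 ≡ 92 (mod 167).
So A = 92. Bob then computes K = A^b mod n = 92^20 mod 167.
92^1 ≡ 92 (mod 167)
92^2 = (92^1)^2 ≡ 92^2 = 8464 ≡ 114 (mod 167)
92^4 = (92^2)^2 ≡ 114^2 = 12996 ≡ 137 (mod 167)
92^8 = (92^4)^2 ≡ 137^2 = 18769 ≡ 65 (mod 167)
92^16 = (92^8)^2 ≡ 65^2 = 4225 ≡ 50 (mod 167)
92^20 = 92^16 · 92^4 ≡ 50 · 137 ≡ 3 (mod 167).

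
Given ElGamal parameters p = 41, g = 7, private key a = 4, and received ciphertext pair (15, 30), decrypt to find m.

38

Shared mask s = c₁^a mod p = 15^4 mod 41.
15^1 ≡ 15 (mod 41)
15^2 = (15^1)^2 ≡ 15^2 = 225 ≡ 20 (mod 41)
15^4 = (15^2)^2 ≡ 20^2 = 400 ≡ 31 (mod 41)
So s = 31; s⁻¹ ≡ 4 (mod 41).
m = c₂ · s⁻¹ mod 41 = 30 · 4 mod 41 = 38.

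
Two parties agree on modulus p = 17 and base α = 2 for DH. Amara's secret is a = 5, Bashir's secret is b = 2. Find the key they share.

Bashir sends B = α^b mod p = 2^2 mod 17.
2^1 ≡ 2 (mod 17)
2^2 = (2^1)^2 ≡ 2^2 = 4 ≡ 4 (mod 17)
So B = 4. Amara then computes K = B^a mod p = 4^5 mod 17.
4^1 ≡ 4 (mod 17)
4^2 = (4^1)^2 ≡ 4^2 = 16 ≡ 16 (mod 17)
4^4 = (4^2)^2 ≡ 16^2 = 256 ≡ 1 (mod 17)
4^5 = 4^4 · 4^1 ≡ 1 · 4 ≡ 4 (mod 17).

4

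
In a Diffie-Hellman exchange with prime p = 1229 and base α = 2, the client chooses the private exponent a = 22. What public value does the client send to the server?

Public value = 2^22 (mod 1229).
2^1 ≡ 2 (mod 1229)
2^2 = (2^1)^2 ≡ 2^2 = 4 ≡ 4 (mod 1229)
2^4 = (2^2)^2 ≡ 4^2 = 16 ≡ 16 (mod 1229)
2^8 = (2^4)^2 ≡ 16^2 = 256 ≡ 256 (mod 1229)
2^16 = (2^8)^2 ≡ 256^2 = 65536 ≡ 399 (mod 1229)
2^22 = 2^16 · 2^4 · 2^2 ≡ 399 · 16 · 4 ≡ 956 (mod 1229).

956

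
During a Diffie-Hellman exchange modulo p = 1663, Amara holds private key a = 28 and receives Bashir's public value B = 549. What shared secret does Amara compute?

709

Shared key K = 549^28 mod 1663.
549^1 ≡ 549 (mod 1663)
549^2 = (549^1)^2 ≡ 549^2 = 301401 ≡ 398 (mod 1663)
549^4 = (549^2)^2 ≡ 398^2 = 158404 ≡ 419 (mod 1663)
549^8 = (549^4)^2 ≡ 419^2 = 175561 ≡ 946 (mod 1663)
549^16 = (549^8)^2 ≡ 946^2 = 894916 ≡ 222 (mod 1663)
549^28 = 549^16 · 549^8 · 549^4 ≡ 222 · 946 · 419 ≡ 709 (mod 1663).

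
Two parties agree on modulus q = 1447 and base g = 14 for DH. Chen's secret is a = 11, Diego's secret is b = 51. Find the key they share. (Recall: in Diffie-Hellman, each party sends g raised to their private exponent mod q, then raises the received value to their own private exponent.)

133

Chen sends A = g^a mod q = 14^11 mod 1447.
14^1 ≡ 14 (mod 1447)
14^2 = (14^1)^2 ≡ 14^2 = 196 ≡ 196 (mod 1447)
14^4 = (14^2)^2 ≡ 196^2 = 38416 ≡ 794 (mod 1447)
14^8 = (14^4)^2 ≡ 794^2 = 630436 ≡ 991 (mod 1447)
14^11 = 14^8 · 14^2 · 14^1 ≡ 991 · 196 · 14 ≡ 391 (mod 1447).
So A = 391. Diego then computes K = A^b mod q = 391^51 mod 1447.
391^1 ≡ 391 (mod 1447)
391^2 = (391^1)^2 ≡ 391^2 = 152881 ≡ 946 (mod 1447)
391^4 = (391^2)^2 ≡ 946^2 = 894916 ≡ 670 (mod 1447)
391^8 = (391^4)^2 ≡ 670^2 = 448900 ≡ 330 (mod 1447)
391^16 = (391^8)^2 ≡ 330^2 = 108900 ≡ 375 (mod 1447)
391^32 = (391^16)^2 ≡ 375^2 = 140625 ≡ 266 (mod 1447)
391^51 = 391^32 · 391^16 · 391^2 · 391^1 ≡ 266 · 375 · 946 · 391 ≡ 133 (mod 1447).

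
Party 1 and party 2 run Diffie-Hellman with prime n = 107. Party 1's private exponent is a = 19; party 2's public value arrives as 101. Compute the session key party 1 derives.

Shared key K = 101^19 mod 107.
101^1 ≡ 101 (mod 107)
101^2 = (101^1)^2 ≡ 101^2 = 10201 ≡ 36 (mod 107)
101^4 = (101^2)^2 ≡ 36^2 = 1296 ≡ 12 (mod 107)
101^8 = (101^4)^2 ≡ 12^2 = 144 ≡ 37 (mod 107)
101^16 = (101^8)^2 ≡ 37^2 = 1369 ≡ 85 (mod 107)
101^19 = 101^16 · 101^2 · 101^1 ≡ 85 · 36 · 101 ≡ 44 (mod 107).

44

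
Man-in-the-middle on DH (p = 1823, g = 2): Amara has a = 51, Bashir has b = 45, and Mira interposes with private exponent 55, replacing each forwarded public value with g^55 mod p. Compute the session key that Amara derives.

Amara receives Mira's public value M = 2^55 mod 1823 instead of the honest one.
2^1 ≡ 2 (mod 1823)
2^2 = (2^1)^2 ≡ 2^2 = 4 ≡ 4 (mod 1823)
2^4 = (2^2)^2 ≡ 4^2 = 16 ≡ 16 (mod 1823)
2^8 = (2^4)^2 ≡ 16^2 = 256 ≡ 256 (mod 1823)
2^16 = (2^8)^2 ≡ 256^2 = 65536 ≡ 1731 (mod 1823)
2^32 = (2^16)^2 ≡ 1731^2 = 2996361 ≡ 1172 (mod 1823)
2^55 = 2^32 · 2^16 · 2^4 · 2^2 · 2^1 ≡ 1172 · 1731 · 16 · 4 · 2 ≡ 461 (mod 1823).
So M = 461. Amara computes K = M^51 mod 1823.
461^1 ≡ 461 (mod 1823)
461^2 = (461^1)^2 ≡ 461^2 = 212521 ≡ 1053 (mod 1823)
461^4 = (461^2)^2 ≡ 1053^2 = 1108809 ≡ 425 (mod 1823)
461^8 = (461^4)^2 ≡ 425^2 = 180625 ≡ 148 (mod 1823)
461^16 = (461^8)^2 ≡ 148^2 = 21904 ≡ 28 (mod 1823)
461^32 = (461^16)^2 ≡ 28^2 = 784 ≡ 784 (mod 1823)
461^51 = 461^32 · 461^16 · 461^2 · 461^1 ≡ 784 · 28 · 1053 · 461 ≡ 857 (mod 1823).

857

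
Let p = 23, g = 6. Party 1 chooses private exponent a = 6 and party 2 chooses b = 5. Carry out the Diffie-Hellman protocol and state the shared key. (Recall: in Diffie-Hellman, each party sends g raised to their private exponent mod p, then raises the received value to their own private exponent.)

18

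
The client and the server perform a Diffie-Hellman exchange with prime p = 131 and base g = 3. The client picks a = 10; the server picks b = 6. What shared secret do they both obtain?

62

The server sends B = g^b mod p = 3^6 mod 131.
3^1 ≡ 3 (mod 131)
3^2 = (3^1)^2 ≡ 3^2 = 9 ≡ 9 (mod 131)
3^4 = (3^2)^2 ≡ 9^2 = 81 ≡ 81 (mod 131)
3^6 = 3^4 · 3^2 ≡ 81 · 9 ≡ 74 (mod 131).
So B = 74. The client then computes K = B^a mod p = 74^10 mod 131.
74^1 ≡ 74 (mod 131)
74^2 = (74^1)^2 ≡ 74^2 = 5476 ≡ 105 (mod 131)
74^4 = (74^2)^2 ≡ 105^2 = 11025 ≡ 21 (mod 131)
74^8 = (74^4)^2 ≡ 21^2 = 441 ≡ 48 (mod 131)
74^10 = 74^8 · 74^2 ≡ 48 · 105 ≡ 62 (mod 131).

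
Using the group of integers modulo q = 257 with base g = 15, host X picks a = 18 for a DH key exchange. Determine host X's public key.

32

Public value = 15^18 (mod 257).
15^1 ≡ 15 (mod 257)
15^2 = (15^1)^2 ≡ 15^2 = 225 ≡ 225 (mod 257)
15^4 = (15^2)^2 ≡ 225^2 = 50625 ≡ 253 (mod 257)
15^8 = (15^4)^2 ≡ 253^2 = 64009 ≡ 16 (mod 257)
15^16 = (15^8)^2 ≡ 16^2 = 256 ≡ 256 (mod 257)
15^18 = 15^16 · 15^2 ≡ 256 · 225 ≡ 32 (mod 257).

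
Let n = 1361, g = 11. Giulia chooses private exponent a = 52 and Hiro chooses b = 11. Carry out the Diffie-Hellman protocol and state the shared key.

98

Hiro sends B = g^b mod n = 11^11 mod 1361.
11^1 ≡ 11 (mod 1361)
11^2 = (11^1)^2 ≡ 11^2 = 121 ≡ 121 (mod 1361)
11^4 = (11^2)^2 ≡ 121^2 = 14641 ≡ 1031 (mod 1361)
11^8 = (11^4)^2 ≡ 1031^2 = 1062961 ≡ 20 (mod 1361)
11^11 = 11^8 · 11^2 · 11^1 ≡ 20 · 121 · 11 ≡ 761 (mod 1361).
So B = 761. Giulia then computes K = B^a mod n = 761^52 mod 1361.
761^1 ≡ 761 (mod 1361)
761^2 = (761^1)^2 ≡ 761^2 = 579121 ≡ 696 (mod 1361)
761^4 = (761^2)^2 ≡ 696^2 = 484416 ≡ 1261 (mod 1361)
761^8 = (761^4)^2 ≡ 1261^2 = 1590121 ≡ 473 (mod 1361)
761^16 = (761^8)^2 ≡ 473^2 = 223729 ≡ 525 (mod 1361)
761^32 = (761^16)^2 ≡ 525^2 = 275625 ≡ 703 (mod 1361)
761^52 = 761^32 · 761^16 · 761^4 ≡ 703 · 525 · 1261 ≡ 98 (mod 1361).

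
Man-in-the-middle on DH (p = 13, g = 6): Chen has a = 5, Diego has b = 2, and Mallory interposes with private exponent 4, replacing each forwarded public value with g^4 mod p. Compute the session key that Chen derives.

3

Chen receives Mallory's public value M = 6^4 mod 13 instead of the honest one.
6^1 ≡ 6 (mod 13)
6^2 = (6^1)^2 ≡ 6^2 = 36 ≡ 10 (mod 13)
6^4 = (6^2)^2 ≡ 10^2 = 100 ≡ 9 (mod 13)
So M = 9. Chen computes K = M^5 mod 13.
9^1 ≡ 9 (mod 13)
9^2 = (9^1)^2 ≡ 9^2 = 81 ≡ 3 (mod 13)
9^4 = (9^2)^2 ≡ 3^2 = 9 ≡ 9 (mod 13)
9^5 = 9^4 · 9^1 ≡ 9 · 9 ≡ 3 (mod 13).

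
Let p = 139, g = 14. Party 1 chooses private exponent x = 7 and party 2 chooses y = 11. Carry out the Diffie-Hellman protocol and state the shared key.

76

Party 1 sends A = g^x mod p = 14^7 mod 139.
14^1 ≡ 14 (mod 139)
14^2 = (14^1)^2 ≡ 14^2 = 196 ≡ 57 (mod 139)
14^4 = (14^2)^2 ≡ 57^2 = 3249 ≡ 52 (mod 139)
14^7 = 14^4 · 14^2 · 14^1 ≡ 52 · 57 · 14 ≡ 74 (mod 139).
So A = 74. Party 2 then computes K = A^y mod p = 74^11 mod 139.
74^1 ≡ 74 (mod 139)
74^2 = (74^1)^2 ≡ 74^2 = 5476 ≡ 55 (mod 139)
74^4 = (74^2)^2 ≡ 55^2 = 3025 ≡ 106 (mod 139)
74^8 = (74^4)^2 ≡ 106^2 = 11236 ≡ 116 (mod 139)
74^11 = 74^8 · 74^2 · 74^1 ≡ 116 · 55 · 74 ≡ 76 (mod 139).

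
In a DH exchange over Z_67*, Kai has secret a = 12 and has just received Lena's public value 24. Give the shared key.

24

Shared key K = 24^12 mod 67.
24^1 ≡ 24 (mod 67)
24^2 = (24^1)^2 ≡ 24^2 = 576 ≡ 40 (mod 67)
24^4 = (24^2)^2 ≡ 40^2 = 1600 ≡ 59 (mod 67)
24^8 = (24^4)^2 ≡ 59^2 = 3481 ≡ 64 (mod 67)
24^12 = 24^8 · 24^4 ≡ 64 · 59 ≡ 24 (mod 67).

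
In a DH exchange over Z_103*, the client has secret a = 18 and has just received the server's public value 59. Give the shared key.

Shared key K = 59^18 mod 103.
59^1 ≡ 59 (mod 103)
59^2 = (59^1)^2 ≡ 59^2 = 3481 ≡ 82 (mod 103)
59^4 = (59^2)^2 ≡ 82^2 = 6724 ≡ 29 (mod 103)
59^8 = (59^4)^2 ≡ 29^2 = 841 ≡ 17 (mod 103)
59^16 = (59^8)^2 ≡ 17^2 = 289 ≡ 83 (mod 103)
59^18 = 59^16 · 59^2 ≡ 83 · 82 ≡ 8 (mod 103).

8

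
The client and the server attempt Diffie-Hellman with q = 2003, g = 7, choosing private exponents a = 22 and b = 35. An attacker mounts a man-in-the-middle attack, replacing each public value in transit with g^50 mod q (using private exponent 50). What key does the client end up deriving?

1743

The client receives an attacker's public value M = 7^50 mod 2003 instead of the honest one.
7^1 ≡ 7 (mod 2003)
7^2 = (7^1)^2 ≡ 7^2 = 49 ≡ 49 (mod 2003)
7^4 = (7^2)^2 ≡ 49^2 = 2401 ≡ 398 (mod 2003)
7^8 = (7^4)^2 ≡ 398^2 = 158404 ≡ 167 (mod 2003)
7^16 = (7^8)^2 ≡ 167^2 = 27889 ≡ 1850 (mod 2003)
7^32 = (7^16)^2 ≡ 1850^2 = 3422500 ≡ 1376 (mod 2003)
7^50 = 7^32 · 7^16 · 7^2 ≡ 1376 · 1850 · 49 ≡ 1581 (mod 2003).
So M = 1581. The client computes K = M^22 mod 2003.
1581^1 ≡ 1581 (mod 2003)
1581^2 = (1581^1)^2 ≡ 1581^2 = 2499561 ≡ 1820 (mod 2003)
1581^4 = (1581^2)^2 ≡ 1820^2 = 3312400 ≡ 1441 (mod 2003)
1581^8 = (1581^4)^2 ≡ 1441^2 = 2076481 ≡ 1373 (mod 2003)
1581^16 = (1581^8)^2 ≡ 1373^2 = 1885129 ≡ 306 (mod 2003)
1581^22 = 1581^16 · 1581^4 · 1581^2 ≡ 306 · 1441 · 1820 ≡ 1743 (mod 2003).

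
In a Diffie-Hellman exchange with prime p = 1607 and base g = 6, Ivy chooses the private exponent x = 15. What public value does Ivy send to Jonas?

905

Public value = 6^15 (mod 1607).
6^1 ≡ 6 (mod 1607)
6^2 = (6^1)^2 ≡ 6^2 = 36 ≡ 36 (mod 1607)
6^4 = (6^2)^2 ≡ 36^2 = 1296 ≡ 1296 (mod 1607)
6^8 = (6^4)^2 ≡ 1296^2 = 1679616 ≡ 301 (mod 1607)
6^15 = 6^8 · 6^4 · 6^2 · 6^1 ≡ 301 · 1296 · 36 · 6 ≡ 905 (mod 1607).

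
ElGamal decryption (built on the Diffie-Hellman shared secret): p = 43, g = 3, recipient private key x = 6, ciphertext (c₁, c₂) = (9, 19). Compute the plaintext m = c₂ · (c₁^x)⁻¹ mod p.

37

Shared mask s = c₁^x mod p = 9^6 mod 43.
9^1 ≡ 9 (mod 43)
9^2 = (9^1)^2 ≡ 9^2 = 81 ≡ 38 (mod 43)
9^4 = (9^2)^2 ≡ 38^2 = 1444 ≡ 25 (mod 43)
9^6 = 9^4 · 9^2 ≡ 25 · 38 ≡ 4 (mod 43).
So s = 4; s⁻¹ ≡ 11 (mod 43).
m = c₂ · s⁻¹ mod 43 = 19 · 11 mod 43 = 37.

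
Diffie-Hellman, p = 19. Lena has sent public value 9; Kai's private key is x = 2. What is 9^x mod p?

5

Shared key K = 9^2 mod 19.
9^1 ≡ 9 (mod 19)
9^2 = (9^1)^2 ≡ 9^2 = 81 ≡ 5 (mod 19)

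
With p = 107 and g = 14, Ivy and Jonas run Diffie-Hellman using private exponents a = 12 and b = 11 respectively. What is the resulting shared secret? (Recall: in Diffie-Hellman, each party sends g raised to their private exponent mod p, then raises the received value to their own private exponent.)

39

Ivy sends A = g^a mod p = 14^12 mod 107.
14^1 ≡ 14 (mod 107)
14^2 = (14^1)^2 ≡ 14^2 = 196 ≡ 89 (mod 107)
14^4 = (14^2)^2 ≡ 89^2 = 7921 ≡ 3 (mod 107)
14^8 = (14^4)^2 ≡ 3^2 = 9 ≡ 9 (mod 107)
14^12 = 14^8 · 14^4 ≡ 9 · 3 ≡ 27 (mod 107).
So A = 27. Jonas then computes K = A^b mod p = 27^11 mod 107.
27^1 ≡ 27 (mod 107)
27^2 = (27^1)^2 ≡ 27^2 = 729 ≡ 87 (mod 107)
27^4 = (27^2)^2 ≡ 87^2 = 7569 ≡ 79 (mod 107)
27^8 = (27^4)^2 ≡ 79^2 = 6241 ≡ 35 (mod 107)
27^11 = 27^8 · 27^2 · 27^1 ≡ 35 · 87 · 27 ≡ 39 (mod 107).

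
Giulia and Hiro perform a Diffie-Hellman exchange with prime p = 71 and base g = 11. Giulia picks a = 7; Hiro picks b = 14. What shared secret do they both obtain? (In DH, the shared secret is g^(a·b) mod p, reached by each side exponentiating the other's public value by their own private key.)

Giulia sends A = g^a mod p = 11^7 mod 71.
11^1 ≡ 11 (mod 71)
11^2 = (11^1)^2 ≡ 11^2 = 121 ≡ 50 (mod 71)
11^4 = (11^2)^2 ≡ 50^2 = 2500 ≡ 15 (mod 71)
11^7 = 11^4 · 11^2 · 11^1 ≡ 15 · 50 · 11 ≡ 14 (mod 71).
So A = 14. Hiro then computes K = A^b mod p = 14^14 mod 71.
14^1 ≡ 14 (mod 71)
14^2 = (14^1)^2 ≡ 14^2 = 196 ≡ 54 (mod 71)
14^4 = (14^2)^2 ≡ 54^2 = 2916 ≡ 5 (mod 71)
14^8 = (14^4)^2 ≡ 5^2 = 25 ≡ 25 (mod 71)
14^14 = 14^8 · 14^4 · 14^2 ≡ 25 · 5 · 54 ≡ 5 (mod 71).

5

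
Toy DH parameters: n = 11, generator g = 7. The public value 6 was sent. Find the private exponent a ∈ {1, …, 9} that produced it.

7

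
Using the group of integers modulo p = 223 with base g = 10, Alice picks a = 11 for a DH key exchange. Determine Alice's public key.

Public value = 10^11 (mod 223).
10^1 ≡ 10 (mod 223)
10^2 = (10^1)^2 ≡ 10^2 = 100 ≡ 100 (mod 223)
10^4 = (10^2)^2 ≡ 100^2 = 10000 ≡ 188 (mod 223)
10^8 = (10^4)^2 ≡ 188^2 = 35344 ≡ 110 (mod 223)
10^11 = 10^8 · 10^2 · 10^1 ≡ 110 · 100 · 10 ≡ 61 (mod 223).

61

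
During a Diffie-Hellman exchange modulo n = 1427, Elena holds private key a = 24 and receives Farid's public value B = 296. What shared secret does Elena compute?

755

Shared key K = 296^24 mod 1427.
296^1 ≡ 296 (mod 1427)
296^2 = (296^1)^2 ≡ 296^2 = 87616 ≡ 569 (mod 1427)
296^4 = (296^2)^2 ≡ 569^2 = 323761 ≡ 1259 (mod 1427)
296^8 = (296^4)^2 ≡ 1259^2 = 1585081 ≡ 1111 (mod 1427)
296^16 = (296^8)^2 ≡ 1111^2 = 1234321 ≡ 1393 (mod 1427)
296^24 = 296^16 · 296^8 ≡ 1393 · 1111 ≡ 755 (mod 1427).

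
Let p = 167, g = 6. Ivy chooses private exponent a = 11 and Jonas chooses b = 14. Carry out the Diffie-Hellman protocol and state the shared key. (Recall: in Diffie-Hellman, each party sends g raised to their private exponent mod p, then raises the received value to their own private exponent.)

137

Jonas sends B = g^b mod p = 6^14 mod 167.
6^1 ≡ 6 (mod 167)
6^2 = (6^1)^2 ≡ 6^2 = 36 ≡ 36 (mod 167)
6^4 = (6^2)^2 ≡ 36^2 = 1296 ≡ 127 (mod 167)
6^8 = (6^4)^2 ≡ 127^2 = 16129 ≡ 97 (mod 167)
6^14 = 6^8 · 6^4 · 6^2 ≡ 97 · 127 · 36 ≡ 99 (mod 167).
So B = 99. Ivy then computes K = B^a mod p = 99^11 mod 167.
99^1 ≡ 99 (mod 167)
99^2 = (99^1)^2 ≡ 99^2 = 9801 ≡ 115 (mod 167)
99^4 = (99^2)^2 ≡ 115^2 = 13225 ≡ 32 (mod 167)
99^8 = (99^4)^2 ≡ 32^2 = 1024 ≡ 22 (mod 167)
99^11 = 99^8 · 99^2 · 99^1 ≡ 22 · 115 · 99 ≡ 137 (mod 167).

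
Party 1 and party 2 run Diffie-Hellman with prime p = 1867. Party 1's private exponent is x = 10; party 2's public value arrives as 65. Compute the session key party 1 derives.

1372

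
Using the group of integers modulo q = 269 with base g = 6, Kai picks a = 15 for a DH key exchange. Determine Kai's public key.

246

Public value = 6^15 (mod 269).
6^1 ≡ 6 (mod 269)
6^2 = (6^1)^2 ≡ 6^2 = 36 ≡ 36 (mod 269)
6^4 = (6^2)^2 ≡ 36^2 = 1296 ≡ 220 (mod 269)
6^8 = (6^4)^2 ≡ 220^2 = 48400 ≡ 249 (mod 269)
6^15 = 6^8 · 6^4 · 6^2 · 6^1 ≡ 249 · 220 · 36 · 6 ≡ 246 (mod 269).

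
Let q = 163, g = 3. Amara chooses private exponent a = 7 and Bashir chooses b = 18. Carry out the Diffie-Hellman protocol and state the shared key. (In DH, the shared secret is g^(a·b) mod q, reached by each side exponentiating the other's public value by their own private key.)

140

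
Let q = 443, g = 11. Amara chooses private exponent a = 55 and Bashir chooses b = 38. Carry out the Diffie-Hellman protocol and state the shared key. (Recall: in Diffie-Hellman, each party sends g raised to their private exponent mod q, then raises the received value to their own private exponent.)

Amara sends A = g^a mod q = 11^55 mod 443.
11^1 ≡ 11 (mod 443)
11^2 = (11^1)^2 ≡ 11^2 = 121 ≡ 121 (mod 443)
11^4 = (11^2)^2 ≡ 121^2 = 14641 ≡ 22 (mod 443)
11^8 = (11^4)^2 ≡ 22^2 = 484 ≡ 41 (mod 443)
11^16 = (11^8)^2 ≡ 41^2 = 1681 ≡ 352 (mod 443)
11^32 = (11^16)^2 ≡ 352^2 = 123904 ≡ 307 (mod 443)
11^55 = 11^32 · 11^16 · 11^4 · 11^2 · 11^1 ≡ 307 · 352 · 22 · 121 · 11 ≡ 97 (mod 443).
So A = 97. Bashir then computes K = A^b mod q = 97^38 mod 443.
97^1 ≡ 97 (mod 443)
97^2 = (97^1)^2 ≡ 97^2 = 9409 ≡ 106 (mod 443)
97^4 = (97^2)^2 ≡ 106^2 = 11236 ≡ 161 (mod 443)
97^8 = (97^4)^2 ≡ 161^2 = 25921 ≡ 227 (mod 443)
97^16 = (97^8)^2 ≡ 227^2 = 51529 ≡ 141 (mod 443)
97^32 = (97^16)^2 ≡ 141^2 = 19881 ≡ 389 (mod 443)
97^38 = 97^32 · 97^4 · 97^2 ≡ 389 · 161 · 106 ≡ 319 (mod 443).

319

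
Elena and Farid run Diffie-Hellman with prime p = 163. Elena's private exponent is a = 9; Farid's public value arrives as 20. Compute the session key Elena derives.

Shared key K = 20^9 mod 163.
20^1 ≡ 20 (mod 163)
20^2 = (20^1)^2 ≡ 20^2 = 400 ≡ 74 (mod 163)
20^4 = (20^2)^2 ≡ 74^2 = 5476 ≡ 97 (mod 163)
20^8 = (20^4)^2 ≡ 97^2 = 9409 ≡ 118 (mod 163)
20^9 = 20^8 · 20^1 ≡ 118 · 20 ≡ 78 (mod 163).

78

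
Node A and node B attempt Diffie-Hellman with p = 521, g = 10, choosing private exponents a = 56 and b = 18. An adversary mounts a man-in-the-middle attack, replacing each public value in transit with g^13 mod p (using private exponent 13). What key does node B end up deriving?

Node B receives an adversary's public value M = 10^13 mod 521 instead of the honest one.
10^1 ≡ 10 (mod 521)
10^2 = (10^1)^2 ≡ 10^2 = 100 ≡ 100 (mod 521)
10^4 = (10^2)^2 ≡ 100^2 = 10000 ≡ 101 (mod 521)
10^8 = (10^4)^2 ≡ 101^2 = 10201 ≡ 302 (mod 521)
10^13 = 10^8 · 10^4 · 10^1 ≡ 302 · 101 · 10 ≡ 235 (mod 521).
So M = 235. Node B computes K = M^18 mod 521.
235^1 ≡ 235 (mod 521)
235^2 = (235^1)^2 ≡ 235^2 = 55225 ≡ 520 (mod 521)
235^4 = (235^2)^2 ≡ 520^2 = 270400 ≡ 1 (mod 521)
235^8 = (235^4)^2 ≡ 1^2 = 1 ≡ 1 (mod 521)
235^16 = (235^8)^2 ≡ 1^2 = 1 ≡ 1 (mod 521)
235^18 = 235^16 · 235^2 ≡ 1 · 520 ≡ 520 (mod 521).

520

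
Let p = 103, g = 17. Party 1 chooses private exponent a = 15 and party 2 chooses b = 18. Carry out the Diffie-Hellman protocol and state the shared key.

8

Party 1 sends A = g^a mod p = 17^15 mod 103.
17^1 ≡ 17 (mod 103)
17^2 = (17^1)^2 ≡ 17^2 = 289 ≡ 83 (mod 103)
17^4 = (17^2)^2 ≡ 83^2 = 6889 ≡ 91 (mod 103)
17^8 = (17^4)^2 ≡ 91^2 = 8281 ≡ 41 (mod 103)
17^15 = 17^8 · 17^4 · 17^2 · 17^1 ≡ 41 · 91 · 83 · 17 ≡ 8 (mod 103).
So A = 8. Party 2 then computes K = A^b mod p = 8^18 mod 103.
8^1 ≡ 8 (mod 103)
8^2 = (8^1)^2 ≡ 8^2 = 64 ≡ 64 (mod 103)
8^4 = (8^2)^2 ≡ 64^2 = 4096 ≡ 79 (mod 103)
8^8 = (8^4)^2 ≡ 79^2 = 6241 ≡ 61 (mod 103)
8^16 = (8^8)^2 ≡ 61^2 = 3721 ≡ 13 (mod 103)
8^18 = 8^16 · 8^2 ≡ 13 · 64 ≡ 8 (mod 103).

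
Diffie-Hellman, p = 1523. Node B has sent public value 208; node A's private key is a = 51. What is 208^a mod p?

Shared key K = 208^51 mod 1523.
208^1 ≡ 208 (mod 1523)
208^2 = (208^1)^2 ≡ 208^2 = 43264 ≡ 620 (mod 1523)
208^4 = (208^2)^2 ≡ 620^2 = 384400 ≡ 604 (mod 1523)
208^8 = (208^4)^2 ≡ 604^2 = 364816 ≡ 819 (mod 1523)
208^16 = (208^8)^2 ≡ 819^2 = 670761 ≡ 641 (mod 1523)
208^32 = (208^16)^2 ≡ 641^2 = 410881 ≡ 1194 (mod 1523)
208^51 = 208^32 · 208^16 · 208^2 · 208^1 ≡ 1194 · 641 · 620 · 208 ≡ 589 (mod 1523).

589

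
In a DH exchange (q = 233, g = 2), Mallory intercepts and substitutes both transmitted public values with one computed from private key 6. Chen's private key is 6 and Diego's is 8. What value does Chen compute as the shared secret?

Chen receives Mallory's public value M = 2^6 mod 233 instead of the honest one.
2^1 ≡ 2 (mod 233)
2^2 = (2^1)^2 ≡ 2^2 = 4 ≡ 4 (mod 233)
2^4 = (2^2)^2 ≡ 4^2 = 16 ≡ 16 (mod 233)
2^6 = 2^4 · 2^2 ≡ 16 · 4 ≡ 64 (mod 233).
So M = 64. Chen computes K = M^6 mod 233.
64^1 ≡ 64 (mod 233)
64^2 = (64^1)^2 ≡ 64^2 = 4096 ≡ 135 (mod 233)
64^4 = (64^2)^2 ≡ 135^2 = 18225 ≡ 51 (mod 233)
64^6 = 64^4 · 64^2 ≡ 51 · 135 ≡ 128 (mod 233).

128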